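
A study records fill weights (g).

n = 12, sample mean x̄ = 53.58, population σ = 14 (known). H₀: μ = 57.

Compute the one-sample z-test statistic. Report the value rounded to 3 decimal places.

test statistic = -0.846

SE = σ/√n = 14/√12 = 4.0415
z = (x̄−μ₀)/SE = (53.58−57)/4.0415 = -0.8462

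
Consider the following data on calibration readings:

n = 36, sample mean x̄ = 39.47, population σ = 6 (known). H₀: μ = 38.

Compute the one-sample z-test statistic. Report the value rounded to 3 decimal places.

SE = σ/√n = 6/√36 = 1.0000
z = (x̄−μ₀)/SE = (39.47−38)/1.0000 = 1.4700

test statistic = 1.470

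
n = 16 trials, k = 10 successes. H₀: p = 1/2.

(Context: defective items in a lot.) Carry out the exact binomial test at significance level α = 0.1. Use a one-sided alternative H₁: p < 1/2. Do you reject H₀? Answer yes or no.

reject H₀: no

Exact binomial: n=16, k=10, p₀=1/2=0.5000
P(X≤10) from Σ C(n,i)·p₀^i·(1−p₀)^(n−i)
p-value (one-sided, H₁ less) = 0.89494
At α=0.1: p ≥ α → fail to reject H₀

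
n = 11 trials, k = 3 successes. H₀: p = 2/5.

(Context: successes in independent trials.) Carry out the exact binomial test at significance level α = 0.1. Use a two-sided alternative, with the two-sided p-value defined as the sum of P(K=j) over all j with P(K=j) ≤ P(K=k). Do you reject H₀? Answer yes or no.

reject H₀: no

Exact binomial: n=11, k=3, p₀=2/5=0.4000
P(X=j) = C(n,j)·p₀^j·(1−p₀)^(n−j); p = Σ P(X=j) over j with P(X=j) ≤ P(X=3)
p-value (two-sided) = 0.54279
At α=0.1: p ≥ α → fail to reject H₀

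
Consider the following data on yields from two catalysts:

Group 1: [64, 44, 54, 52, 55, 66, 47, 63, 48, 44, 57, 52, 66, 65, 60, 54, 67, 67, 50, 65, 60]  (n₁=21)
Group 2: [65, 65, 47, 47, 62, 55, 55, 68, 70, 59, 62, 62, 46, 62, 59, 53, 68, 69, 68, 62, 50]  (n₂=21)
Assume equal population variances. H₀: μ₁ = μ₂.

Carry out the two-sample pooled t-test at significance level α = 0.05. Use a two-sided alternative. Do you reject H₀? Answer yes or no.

reject H₀: no

x̄₁=57.143, s₁=7.850, n₁=21
x̄₂=59.714, s₂=7.669, n₂=21
s_p² = [20·7.850² + 20·7.669²]/40 = 60.2214
SE = √(s_p²·(1/21+1/21)) = 2.3949
t = (57.143−59.714)/2.3949 = -1.0737
df = 40
p-value (two-sided) = 0.28938
At α=0.05: p ≥ α → fail to reject H₀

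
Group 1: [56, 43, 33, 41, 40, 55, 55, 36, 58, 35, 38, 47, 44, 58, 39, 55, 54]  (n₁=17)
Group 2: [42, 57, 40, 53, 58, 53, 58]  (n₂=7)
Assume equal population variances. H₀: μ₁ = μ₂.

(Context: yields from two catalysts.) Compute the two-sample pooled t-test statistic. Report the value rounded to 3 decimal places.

x̄₁=46.294, s₁=8.915, n₁=17
x̄₂=51.571, s₂=7.547, n₂=7
s_p² = [16·8.915² + 6·7.547²]/22 = 73.3293
SE = √(s_p²·(1/17+1/7)) = 3.8457
t = (46.294−51.571)/3.8457 = -1.3723
df = 22

test statistic = -1.372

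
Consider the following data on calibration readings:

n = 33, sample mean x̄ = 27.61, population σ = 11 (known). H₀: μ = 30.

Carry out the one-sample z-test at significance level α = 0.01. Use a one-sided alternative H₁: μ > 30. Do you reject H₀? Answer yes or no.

reject H₀: no

SE = σ/√n = 11/√33 = 1.9149
z = (x̄−μ₀)/SE = (27.61−30)/1.9149 = -1.2481
p-value (one-sided, H₁ greater) = 0.89401
At α=0.01: p ≥ α → fail to reject H₀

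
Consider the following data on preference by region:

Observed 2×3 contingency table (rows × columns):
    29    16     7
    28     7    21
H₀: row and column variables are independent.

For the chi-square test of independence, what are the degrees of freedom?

degrees of freedom = 2

df = (r−1)(c−1) = (2−1)·(3−1) = 2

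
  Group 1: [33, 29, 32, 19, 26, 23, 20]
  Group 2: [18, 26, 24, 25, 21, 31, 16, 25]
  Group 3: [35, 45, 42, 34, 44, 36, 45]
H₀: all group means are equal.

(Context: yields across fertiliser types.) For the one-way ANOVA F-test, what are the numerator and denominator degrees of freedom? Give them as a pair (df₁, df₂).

degrees of freedom = [2, 19]

k = 3 groups, N = 22 total
df = (k−1, N−k) = (3−1, 22−3) = (2, 19)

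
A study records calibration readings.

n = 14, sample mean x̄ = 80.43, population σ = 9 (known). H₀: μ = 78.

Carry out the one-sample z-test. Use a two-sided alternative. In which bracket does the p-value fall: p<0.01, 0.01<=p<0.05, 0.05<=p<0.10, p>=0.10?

p-value bracket: p>=0.10

SE = σ/√n = 9/√14 = 2.4054
z = (x̄−μ₀)/SE = (80.43−78)/2.4054 = 1.0102
p-value (two-sided) = 0.31238
→ bracket: p>=0.10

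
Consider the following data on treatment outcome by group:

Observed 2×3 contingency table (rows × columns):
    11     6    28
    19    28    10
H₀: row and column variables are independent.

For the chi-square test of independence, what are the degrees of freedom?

df = (r−1)(c−1) = (2−1)·(3−1) = 2

degrees of freedom = 2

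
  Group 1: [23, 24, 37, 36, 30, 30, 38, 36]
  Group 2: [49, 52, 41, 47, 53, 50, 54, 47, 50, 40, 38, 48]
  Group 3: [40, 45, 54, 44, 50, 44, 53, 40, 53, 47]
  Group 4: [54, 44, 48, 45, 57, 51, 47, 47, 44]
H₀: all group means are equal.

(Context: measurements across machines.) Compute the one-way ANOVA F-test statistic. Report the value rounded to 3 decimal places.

Group means [31.75, 47.42, 47.00, 48.56], grand mean 44.359
SSB = Σnᵢ(x̄ᵢ−x̄)² = 1612.335; SSW = ΣΣ(x−x̄ᵢ)² = 958.639
MSB = 1612.335/3 = 537.4452; MSW = 958.639/35 = 27.3897
F = MSB/MSW = 19.6222
df = (3, 35)

test statistic = 19.622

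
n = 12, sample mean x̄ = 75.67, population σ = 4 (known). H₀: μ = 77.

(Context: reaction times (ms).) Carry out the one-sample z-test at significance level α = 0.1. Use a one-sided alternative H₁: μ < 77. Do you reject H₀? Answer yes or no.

reject H₀: no

SE = σ/√n = 4/√12 = 1.1547
z = (x̄−μ₀)/SE = (75.67−77)/1.1547 = -1.1518
p-value (one-sided, H₁ less) = 0.12470
At α=0.1: p ≥ α → fail to reject H₀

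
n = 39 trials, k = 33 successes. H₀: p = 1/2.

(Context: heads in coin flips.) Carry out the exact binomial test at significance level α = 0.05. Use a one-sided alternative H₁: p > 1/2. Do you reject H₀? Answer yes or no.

Exact binomial: n=39, k=33, p₀=1/2=0.5000
P(X≥33) from Σ C(n,i)·p₀^i·(1−p₀)^(n−i)
p-value (one-sided, H₁ greater) = 0.00001
At α=0.05: p < α → reject H₀

reject H₀: yes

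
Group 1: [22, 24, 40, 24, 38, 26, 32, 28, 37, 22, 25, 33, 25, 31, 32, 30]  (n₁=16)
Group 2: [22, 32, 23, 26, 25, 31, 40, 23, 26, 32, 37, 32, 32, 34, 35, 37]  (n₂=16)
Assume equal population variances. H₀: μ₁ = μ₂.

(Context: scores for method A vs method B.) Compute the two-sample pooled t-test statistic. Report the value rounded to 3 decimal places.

x̄₁=29.312, s₁=5.735, n₁=16
x̄₂=30.438, s₂=5.609, n₂=16
s_p² = [15·5.735² + 15·5.609²]/30 = 32.1792
SE = √(s_p²·(1/16+1/16)) = 2.0056
t = (29.312−30.438)/2.0056 = -0.5609
df = 30

test statistic = -0.561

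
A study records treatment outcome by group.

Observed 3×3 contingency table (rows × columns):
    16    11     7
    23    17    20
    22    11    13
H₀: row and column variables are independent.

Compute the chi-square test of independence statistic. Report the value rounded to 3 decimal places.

Row totals [34, 60, 46], col totals [61, 39, 40], n=140
χ² = (16−14.81)²/14.81 + (11−9.47)²/9.47 + (7−9.71)²/9.71 + (23−26.14)²/26.14 + (17−16.71)²/16.71 + (20−17.14)²/17.14 + (22−20.04)²/20.04 + (11−12.81)²/12.81 + (13−13.14)²/13.14 = 2.4084
df = 4

test statistic = 2.408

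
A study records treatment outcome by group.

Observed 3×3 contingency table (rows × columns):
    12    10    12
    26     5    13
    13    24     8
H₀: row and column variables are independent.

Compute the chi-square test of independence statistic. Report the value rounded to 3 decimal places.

test statistic = 20.166

Row totals [34, 44, 45], col totals [51, 39, 33], n=123
χ² = (12−14.10)²/14.10 + (10−10.78)²/10.78 + (12−9.12)²/9.12 + (26−18.24)²/18.24 + (5−13.95)²/13.95 + (13−11.80)²/11.80 + (13−18.66)²/18.66 + (24−14.27)²/14.27 + (8−12.07)²/12.07 = 20.1660
df = 4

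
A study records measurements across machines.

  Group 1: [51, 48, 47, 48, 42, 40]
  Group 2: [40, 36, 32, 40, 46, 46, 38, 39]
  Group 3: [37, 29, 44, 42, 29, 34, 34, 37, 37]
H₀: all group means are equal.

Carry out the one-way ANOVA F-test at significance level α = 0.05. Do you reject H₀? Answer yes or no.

reject H₀: yes

Group means [46.00, 39.62, 35.89], grand mean 39.826
SSB = Σnᵢ(x̄ᵢ−x̄)² = 368.540; SSW = ΣΣ(x−x̄ᵢ)² = 450.764
MSB = 368.540/2 = 184.2702; MSW = 450.764/20 = 22.5382
F = MSB/MSW = 8.1759
df = (2, 20)
p-value (upper-tail) = 0.00254
At α=0.05: p < α → reject H₀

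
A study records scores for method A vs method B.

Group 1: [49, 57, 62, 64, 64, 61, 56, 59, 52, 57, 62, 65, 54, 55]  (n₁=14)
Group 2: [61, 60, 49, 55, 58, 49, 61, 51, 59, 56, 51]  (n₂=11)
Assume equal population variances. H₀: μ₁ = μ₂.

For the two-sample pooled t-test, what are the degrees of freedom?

degrees of freedom = 23

df = n₁ + n₂ − 2 = 14 + 11 − 2 = 23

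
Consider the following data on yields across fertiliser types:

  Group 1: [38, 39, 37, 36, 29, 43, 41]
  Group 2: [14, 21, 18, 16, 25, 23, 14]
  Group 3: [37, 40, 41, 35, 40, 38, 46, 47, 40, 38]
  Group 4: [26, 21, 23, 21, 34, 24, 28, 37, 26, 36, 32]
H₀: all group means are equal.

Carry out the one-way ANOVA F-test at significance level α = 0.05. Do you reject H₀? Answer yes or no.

reject H₀: yes

Group means [37.57, 18.71, 40.20, 28.00], grand mean 31.543
SSB = Σnᵢ(x̄ᵢ−x̄)² = 2293.943; SSW = ΣΣ(x−x̄ᵢ)² = 706.743
MSB = 2293.943/3 = 764.6476; MSW = 706.743/31 = 22.7982
F = MSB/MSW = 33.5399
df = (3, 31)
p-value (upper-tail) = 0.00000
At α=0.05: p < α → reject H₀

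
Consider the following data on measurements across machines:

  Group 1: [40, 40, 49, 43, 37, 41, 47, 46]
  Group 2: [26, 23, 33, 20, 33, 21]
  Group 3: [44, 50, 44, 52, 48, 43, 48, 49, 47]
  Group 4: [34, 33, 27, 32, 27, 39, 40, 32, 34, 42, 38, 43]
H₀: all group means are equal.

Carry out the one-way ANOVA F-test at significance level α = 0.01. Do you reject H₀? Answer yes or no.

Group means [42.88, 26.00, 47.22, 35.08], grand mean 38.429
SSB = Σnᵢ(x̄ᵢ−x̄)² = 1915.224; SSW = ΣΣ(x−x̄ᵢ)² = 675.347
MSB = 1915.224/3 = 638.4081; MSW = 675.347/31 = 21.7854
F = MSB/MSW = 29.3044
df = (3, 31)
p-value (upper-tail) = 0.00000
At α=0.01: p < α → reject H₀

reject H₀: yes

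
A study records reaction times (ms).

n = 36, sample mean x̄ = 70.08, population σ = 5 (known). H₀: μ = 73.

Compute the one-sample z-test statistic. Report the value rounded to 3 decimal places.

SE = σ/√n = 5/√36 = 0.8333
z = (x̄−μ₀)/SE = (70.08−73)/0.8333 = -3.5040

test statistic = -3.504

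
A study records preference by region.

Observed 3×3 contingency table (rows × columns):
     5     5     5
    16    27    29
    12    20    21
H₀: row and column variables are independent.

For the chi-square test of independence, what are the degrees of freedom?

df = (r−1)(c−1) = (3−1)·(3−1) = 4

degrees of freedom = 4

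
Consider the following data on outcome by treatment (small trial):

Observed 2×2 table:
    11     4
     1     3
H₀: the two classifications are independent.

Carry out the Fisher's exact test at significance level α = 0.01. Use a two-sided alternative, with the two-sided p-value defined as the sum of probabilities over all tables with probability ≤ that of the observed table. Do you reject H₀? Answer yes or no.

reject H₀: no

Margins: r₁=15, r₂=4, c₁=12, c₂=7, n=19
p_obs = C(15,11)·C(4,1)/C(19,12); sum pmf over tables with pmf ≤ p_obs
p-value (two-sided) = 0.11739
At α=0.01: p ≥ α → fail to reject H₀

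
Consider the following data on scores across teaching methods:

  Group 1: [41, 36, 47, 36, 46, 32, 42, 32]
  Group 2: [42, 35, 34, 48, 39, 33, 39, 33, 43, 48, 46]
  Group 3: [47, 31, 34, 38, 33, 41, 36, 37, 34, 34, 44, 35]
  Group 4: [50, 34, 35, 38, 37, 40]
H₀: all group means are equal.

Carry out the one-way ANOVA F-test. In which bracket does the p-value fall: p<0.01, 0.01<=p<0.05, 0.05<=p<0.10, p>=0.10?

p-value bracket: p>=0.10

Group means [39.00, 40.00, 37.00, 39.00], grand mean 38.649
SSB = Σnᵢ(x̄ᵢ−x̄)² = 54.432; SSW = ΣΣ(x−x̄ᵢ)² = 998.000
MSB = 54.432/3 = 18.1441; MSW = 998.000/33 = 30.2424
F = MSB/MSW = 0.6000
df = (3, 33)
p-value (upper-tail) = 0.61960
→ bracket: p>=0.10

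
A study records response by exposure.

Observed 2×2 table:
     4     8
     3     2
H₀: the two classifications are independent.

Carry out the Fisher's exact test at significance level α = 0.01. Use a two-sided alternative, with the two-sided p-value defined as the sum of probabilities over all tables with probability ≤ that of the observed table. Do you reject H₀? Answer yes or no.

reject H₀: no

Margins: r₁=12, r₂=5, c₁=7, c₂=10, n=17
p_obs = C(12,4)·C(5,3)/C(17,7); sum pmf over tables with pmf ≤ p_obs
p-value (two-sided) = 0.59276
At α=0.01: p ≥ α → fail to reject H₀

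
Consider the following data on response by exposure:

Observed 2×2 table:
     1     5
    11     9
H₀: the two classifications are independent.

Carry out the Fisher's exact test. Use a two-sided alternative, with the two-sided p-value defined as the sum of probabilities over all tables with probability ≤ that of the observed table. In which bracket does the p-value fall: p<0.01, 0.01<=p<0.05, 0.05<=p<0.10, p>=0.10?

p-value bracket: p>=0.10

Margins: r₁=6, r₂=20, c₁=12, c₂=14, n=26
p_obs = C(6,1)·C(20,11)/C(26,12); sum pmf over tables with pmf ≤ p_obs
p-value (two-sided) = 0.16957
→ bracket: p>=0.10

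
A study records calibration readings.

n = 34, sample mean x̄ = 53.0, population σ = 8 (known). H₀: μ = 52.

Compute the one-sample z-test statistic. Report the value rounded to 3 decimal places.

test statistic = 0.729

SE = σ/√n = 8/√34 = 1.3720
z = (x̄−μ₀)/SE = (53.0−52)/1.3720 = 0.7289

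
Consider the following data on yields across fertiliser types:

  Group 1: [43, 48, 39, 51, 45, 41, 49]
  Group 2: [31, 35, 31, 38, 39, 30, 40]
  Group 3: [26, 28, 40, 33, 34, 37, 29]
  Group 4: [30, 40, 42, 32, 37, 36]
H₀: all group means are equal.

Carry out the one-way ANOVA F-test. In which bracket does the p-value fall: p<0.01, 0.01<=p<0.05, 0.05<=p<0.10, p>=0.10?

Group means [45.14, 34.86, 32.43, 36.17], grand mean 37.185
SSB = Σnᵢ(x̄ᵢ−x̄)² = 645.812; SSW = ΣΣ(x−x̄ᵢ)² = 482.262
MSB = 645.812/3 = 215.2707; MSW = 482.262/23 = 20.9679
F = MSB/MSW = 10.2667
df = (3, 23)
p-value (upper-tail) = 0.00018
→ bracket: p<0.01

p-value bracket: p<0.01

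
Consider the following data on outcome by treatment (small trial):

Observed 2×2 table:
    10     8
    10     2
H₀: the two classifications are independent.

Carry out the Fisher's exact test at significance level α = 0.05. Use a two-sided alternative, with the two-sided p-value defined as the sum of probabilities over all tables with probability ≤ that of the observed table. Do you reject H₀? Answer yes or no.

reject H₀: no

Margins: r₁=18, r₂=12, c₁=20, c₂=10, n=30
p_obs = C(18,10)·C(12,10)/C(30,20); sum pmf over tables with pmf ≤ p_obs
p-value (two-sided) = 0.23527
At α=0.05: p ≥ α → fail to reject H₀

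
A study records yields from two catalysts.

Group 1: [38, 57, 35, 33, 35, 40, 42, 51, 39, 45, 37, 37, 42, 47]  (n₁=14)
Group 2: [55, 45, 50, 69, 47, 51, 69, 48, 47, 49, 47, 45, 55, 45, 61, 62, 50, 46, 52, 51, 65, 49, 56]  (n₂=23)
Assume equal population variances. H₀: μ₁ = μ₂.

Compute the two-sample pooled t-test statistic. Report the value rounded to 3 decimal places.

test statistic = -4.677

x̄₁=41.286, s₁=6.742, n₁=14
x̄₂=52.783, s₂=7.538, n₂=23
s_p² = [13·6.742² + 22·7.538²]/35 = 52.5934
SE = √(s_p²·(1/14+1/23)) = 2.4583
t = (41.286−52.783)/2.4583 = -4.6767
df = 35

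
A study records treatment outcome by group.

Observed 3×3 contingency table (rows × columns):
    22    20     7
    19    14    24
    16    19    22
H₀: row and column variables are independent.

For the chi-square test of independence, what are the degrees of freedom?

df = (r−1)(c−1) = (3−1)·(3−1) = 4

degrees of freedom = 4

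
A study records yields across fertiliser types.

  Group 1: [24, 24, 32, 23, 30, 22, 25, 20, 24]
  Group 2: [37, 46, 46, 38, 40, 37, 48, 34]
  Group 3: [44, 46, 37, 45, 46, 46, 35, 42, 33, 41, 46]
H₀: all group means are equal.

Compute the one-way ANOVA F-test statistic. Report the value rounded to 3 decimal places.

test statistic = 38.977

Group means [24.89, 40.75, 41.91], grand mean 36.107
SSB = Σnᵢ(x̄ᵢ−x̄)² = 1675.381; SSW = ΣΣ(x−x̄ᵢ)² = 537.298
MSB = 1675.381/2 = 837.6903; MSW = 537.298/25 = 21.4919
F = MSB/MSW = 38.9770
df = (2, 25)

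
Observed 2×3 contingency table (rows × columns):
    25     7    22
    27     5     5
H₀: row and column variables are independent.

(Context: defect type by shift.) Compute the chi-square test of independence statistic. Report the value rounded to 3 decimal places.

Row totals [54, 37], col totals [52, 12, 27], n=91
χ² = (25−30.86)²/30.86 + (7−7.12)²/7.12 + (22−16.02)²/16.02 + (27−21.14)²/21.14 + (5−4.88)²/4.88 + (5−10.98)²/10.98 = 8.2252
df = 2

test statistic = 8.225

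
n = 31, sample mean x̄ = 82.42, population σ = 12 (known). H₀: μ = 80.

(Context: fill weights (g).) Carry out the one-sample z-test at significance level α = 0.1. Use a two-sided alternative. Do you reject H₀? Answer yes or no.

reject H₀: no

SE = σ/√n = 12/√31 = 2.1553
z = (x̄−μ₀)/SE = (82.42−80)/2.1553 = 1.1228
p-value (two-sided) = 0.26151
At α=0.1: p ≥ α → fail to reject H₀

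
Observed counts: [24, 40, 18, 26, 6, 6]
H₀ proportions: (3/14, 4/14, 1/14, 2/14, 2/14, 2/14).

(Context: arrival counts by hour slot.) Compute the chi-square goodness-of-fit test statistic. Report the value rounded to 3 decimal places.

test statistic = 30.500

n = 120; E_i = n·p_i = [25.71, 34.29, 8.57, 17.14, 17.14, 17.14]
χ² = (24−25.71)²/25.71 + (40−34.29)²/34.29 + (18−8.57)²/8.57 + (26−17.14)²/17.14 + (6−17.14)²/17.14 + (6−17.14)²/17.14 = 30.5000
df = 5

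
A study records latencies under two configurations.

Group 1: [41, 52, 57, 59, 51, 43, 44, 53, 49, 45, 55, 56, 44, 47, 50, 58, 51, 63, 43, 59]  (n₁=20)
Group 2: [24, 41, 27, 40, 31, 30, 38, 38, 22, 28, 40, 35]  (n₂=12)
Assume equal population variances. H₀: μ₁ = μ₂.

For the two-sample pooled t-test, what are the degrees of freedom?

degrees of freedom = 30

df = n₁ + n₂ − 2 = 20 + 12 − 2 = 30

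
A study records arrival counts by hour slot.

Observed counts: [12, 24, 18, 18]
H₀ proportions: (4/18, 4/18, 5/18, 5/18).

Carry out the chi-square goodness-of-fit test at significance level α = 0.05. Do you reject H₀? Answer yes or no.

reject H₀: no

n = 72; E_i = n·p_i = [16.00, 16.00, 20.00, 20.00]
χ² = (12−16.00)²/16.00 + (24−16.00)²/16.00 + (18−20.00)²/20.00 + (18−20.00)²/20.00 = 5.4000
df = 3
p-value (upper-tail) = 0.14474
At α=0.05: p ≥ α → fail to reject H₀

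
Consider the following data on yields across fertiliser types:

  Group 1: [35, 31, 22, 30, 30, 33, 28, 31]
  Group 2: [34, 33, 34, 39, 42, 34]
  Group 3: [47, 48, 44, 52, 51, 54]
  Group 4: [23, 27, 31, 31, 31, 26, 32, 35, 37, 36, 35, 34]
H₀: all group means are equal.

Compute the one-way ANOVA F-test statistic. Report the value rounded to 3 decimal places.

Group means [30.00, 36.00, 49.33, 31.50], grand mean 35.312
SSB = Σnᵢ(x̄ᵢ−x̄)² = 1582.542; SSW = ΣΣ(x−x̄ᵢ)² = 442.333
MSB = 1582.542/3 = 527.5139; MSW = 442.333/28 = 15.7976
F = MSB/MSW = 33.3920
df = (3, 28)

test statistic = 33.392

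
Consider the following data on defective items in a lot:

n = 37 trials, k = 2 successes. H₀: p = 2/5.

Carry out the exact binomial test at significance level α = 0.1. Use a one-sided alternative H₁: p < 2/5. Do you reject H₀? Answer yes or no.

Exact binomial: n=37, k=2, p₀=2/5=0.4000
P(X≤2) from Σ C(n,i)·p₀^i·(1−p₀)^(n−i)
p-value (one-sided, H₁ less) = 0.00000
At α=0.1: p < α → reject H₀

reject H₀: yes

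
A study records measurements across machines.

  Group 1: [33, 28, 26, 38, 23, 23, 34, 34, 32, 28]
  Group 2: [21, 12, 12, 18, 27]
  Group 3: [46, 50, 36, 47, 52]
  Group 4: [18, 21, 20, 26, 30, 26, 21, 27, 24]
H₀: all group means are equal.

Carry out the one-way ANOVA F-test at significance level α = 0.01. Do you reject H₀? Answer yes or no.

reject H₀: yes

Group means [29.90, 18.00, 46.20, 23.67], grand mean 28.724
SSB = Σnᵢ(x̄ᵢ−x̄)² = 2346.093; SSW = ΣΣ(x−x̄ᵢ)² = 667.700
MSB = 2346.093/3 = 782.0310; MSW = 667.700/25 = 26.7080
F = MSB/MSW = 29.2808
df = (3, 25)
p-value (upper-tail) = 0.00000
At α=0.01: p < α → reject H₀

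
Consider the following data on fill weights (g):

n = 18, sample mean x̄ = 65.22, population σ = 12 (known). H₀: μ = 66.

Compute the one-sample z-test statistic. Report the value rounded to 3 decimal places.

test statistic = -0.276

SE = σ/√n = 12/√18 = 2.8284
z = (x̄−μ₀)/SE = (65.22−66)/2.8284 = -0.2758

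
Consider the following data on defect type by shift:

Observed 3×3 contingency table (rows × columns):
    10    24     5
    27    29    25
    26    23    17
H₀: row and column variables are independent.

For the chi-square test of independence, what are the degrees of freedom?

degrees of freedom = 4

df = (r−1)(c−1) = (3−1)·(3−1) = 4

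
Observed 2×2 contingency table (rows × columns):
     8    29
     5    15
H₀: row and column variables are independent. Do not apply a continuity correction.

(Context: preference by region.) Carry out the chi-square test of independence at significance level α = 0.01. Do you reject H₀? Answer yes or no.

reject H₀: no

Row totals [37, 20], col totals [13, 44], n=57
χ² = (8−8.44)²/8.44 + (29−28.56)²/28.56 + (5−4.56)²/4.56 + (15−15.44)²/15.44 = 0.0842
df = 1
p-value (upper-tail) = 0.77173
At α=0.01: p ≥ α → fail to reject H₀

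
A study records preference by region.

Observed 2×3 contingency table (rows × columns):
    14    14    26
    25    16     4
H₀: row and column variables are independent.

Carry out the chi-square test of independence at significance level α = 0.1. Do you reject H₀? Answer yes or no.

reject H₀: yes

Row totals [54, 45], col totals [39, 30, 30], n=99
χ² = (14−21.27)²/21.27 + (14−16.36)²/16.36 + (26−16.36)²/16.36 + (25−17.73)²/17.73 + (16−13.64)²/13.64 + (4−13.64)²/13.64 = 18.7056
df = 2
p-value (upper-tail) = 0.00009
At α=0.1: p < α → reject H₀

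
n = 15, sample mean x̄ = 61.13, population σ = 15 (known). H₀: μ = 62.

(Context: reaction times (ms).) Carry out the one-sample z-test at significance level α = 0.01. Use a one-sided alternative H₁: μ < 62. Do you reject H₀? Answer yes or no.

reject H₀: no

SE = σ/√n = 15/√15 = 3.8730
z = (x̄−μ₀)/SE = (61.13−62)/3.8730 = -0.2246
p-value (one-sided, H₁ less) = 0.41113
At α=0.01: p ≥ α → fail to reject H₀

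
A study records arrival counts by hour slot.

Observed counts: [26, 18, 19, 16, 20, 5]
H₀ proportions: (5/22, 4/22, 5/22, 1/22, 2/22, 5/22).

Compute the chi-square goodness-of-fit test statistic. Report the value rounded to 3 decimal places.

test statistic = 54.527

n = 104; E_i = n·p_i = [23.64, 18.91, 23.64, 4.73, 9.45, 23.64]
χ² = (26−23.64)²/23.64 + (18−18.91)²/18.91 + (19−23.64)²/23.64 + (16−4.73)²/4.73 + (20−9.45)²/9.45 + (5−23.64)²/23.64 = 54.5269
df = 5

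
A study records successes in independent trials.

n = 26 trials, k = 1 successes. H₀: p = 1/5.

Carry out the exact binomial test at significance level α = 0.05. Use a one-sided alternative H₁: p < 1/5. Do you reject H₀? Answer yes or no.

Exact binomial: n=26, k=1, p₀=1/5=0.2000
P(X≤1) from Σ C(n,i)·p₀^i·(1−p₀)^(n−i)
p-value (one-sided, H₁ less) = 0.02267
At α=0.05: p < α → reject H₀

reject H₀: yes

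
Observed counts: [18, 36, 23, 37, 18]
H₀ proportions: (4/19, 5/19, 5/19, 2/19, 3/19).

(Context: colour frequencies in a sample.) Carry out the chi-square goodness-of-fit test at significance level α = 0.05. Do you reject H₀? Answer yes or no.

reject H₀: yes

n = 132; E_i = n·p_i = [27.79, 34.74, 34.74, 13.89, 20.84]
χ² = (18−27.79)²/27.79 + (36−34.74)²/34.74 + (23−34.74)²/34.74 + (37−13.89)²/13.89 + (18−20.84)²/20.84 = 46.2689
df = 4
p-value (upper-tail) = 0.00000
At α=0.05: p < α → reject H₀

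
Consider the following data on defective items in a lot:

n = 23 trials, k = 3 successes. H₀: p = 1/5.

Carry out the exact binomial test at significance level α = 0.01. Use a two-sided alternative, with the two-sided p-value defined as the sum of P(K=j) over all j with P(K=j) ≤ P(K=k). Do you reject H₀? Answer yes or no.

Exact binomial: n=23, k=3, p₀=1/5=0.2000
P(X=j) = C(n,j)·p₀^j·(1−p₀)^(n−j); p = Σ P(X=j) over j with P(X=j) ≤ P(X=3)
p-value (two-sided) = 0.60184
At α=0.01: p ≥ α → fail to reject H₀

reject H₀: no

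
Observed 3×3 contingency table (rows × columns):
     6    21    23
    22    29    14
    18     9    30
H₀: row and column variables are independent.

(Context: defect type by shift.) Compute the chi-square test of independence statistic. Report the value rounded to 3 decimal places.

test statistic = 22.798

Row totals [50, 65, 57], col totals [46, 59, 67], n=172
χ² = (6−13.37)²/13.37 + (21−17.15)²/17.15 + (23−19.48)²/19.48 + (22−17.38)²/17.38 + (29−22.30)²/22.30 + (14−25.32)²/25.32 + (18−15.24)²/15.24 + (9−19.55)²/19.55 + (30−22.20)²/22.20 = 22.7983
df = 4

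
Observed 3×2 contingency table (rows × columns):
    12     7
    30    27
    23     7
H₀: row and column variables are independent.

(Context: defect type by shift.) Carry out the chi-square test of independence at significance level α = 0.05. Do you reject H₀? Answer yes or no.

reject H₀: no

Row totals [19, 57, 30], col totals [65, 41], n=106
χ² = (12−11.65)²/11.65 + (7−7.35)²/7.35 + (30−34.95)²/34.95 + (27−22.05)²/22.05 + (23−18.40)²/18.40 + (7−11.60)²/11.60 = 4.8202
df = 2
p-value (upper-tail) = 0.08981
At α=0.05: p ≥ α → fail to reject H₀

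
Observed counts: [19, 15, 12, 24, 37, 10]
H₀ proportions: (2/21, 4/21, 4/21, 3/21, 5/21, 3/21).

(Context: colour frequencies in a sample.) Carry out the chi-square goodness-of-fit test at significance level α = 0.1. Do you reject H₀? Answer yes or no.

n = 117; E_i = n·p_i = [11.14, 22.29, 22.29, 16.71, 27.86, 16.71]
χ² = (19−11.14)²/11.14 + (15−22.29)²/22.29 + (12−22.29)²/22.29 + (24−16.71)²/16.71 + (37−27.86)²/27.86 + (10−16.71)²/16.71 = 21.5432
df = 5
p-value (upper-tail) = 0.00064
At α=0.1: p < α → reject H₀

reject H₀: yes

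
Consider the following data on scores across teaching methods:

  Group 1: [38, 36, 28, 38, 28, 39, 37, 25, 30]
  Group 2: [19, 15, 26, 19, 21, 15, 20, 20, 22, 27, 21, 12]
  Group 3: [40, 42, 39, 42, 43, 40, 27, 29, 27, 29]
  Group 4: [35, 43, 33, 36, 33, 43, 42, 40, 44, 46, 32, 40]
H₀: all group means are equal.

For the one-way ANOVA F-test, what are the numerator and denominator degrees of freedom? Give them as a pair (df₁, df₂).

degrees of freedom = [3, 39]

k = 4 groups, N = 43 total
df = (k−1, N−k) = (4−1, 43−4) = (3, 39)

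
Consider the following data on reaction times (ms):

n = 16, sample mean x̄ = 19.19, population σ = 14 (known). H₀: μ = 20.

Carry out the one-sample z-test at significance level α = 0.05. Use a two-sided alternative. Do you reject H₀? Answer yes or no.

SE = σ/√n = 14/√16 = 3.5000
z = (x̄−μ₀)/SE = (19.19−20)/3.5000 = -0.2314
p-value (two-sided) = 0.81698
At α=0.05: p ≥ α → fail to reject H₀

reject H₀: no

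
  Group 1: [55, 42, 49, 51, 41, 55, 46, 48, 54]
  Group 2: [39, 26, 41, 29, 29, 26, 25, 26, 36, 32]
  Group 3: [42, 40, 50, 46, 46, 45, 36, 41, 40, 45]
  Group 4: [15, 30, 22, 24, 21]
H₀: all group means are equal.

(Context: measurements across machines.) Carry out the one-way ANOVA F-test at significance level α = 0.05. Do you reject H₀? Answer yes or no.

Group means [49.00, 30.90, 43.10, 22.40], grand mean 38.029
SSB = Σnᵢ(x̄ᵢ−x̄)² = 3069.971; SSW = ΣΣ(x−x̄ᵢ)² = 797.000
MSB = 3069.971/3 = 1023.3235; MSW = 797.000/30 = 26.5667
F = MSB/MSW = 38.5191
df = (3, 30)
p-value (upper-tail) = 0.00000
At α=0.05: p < α → reject H₀

reject H₀: yes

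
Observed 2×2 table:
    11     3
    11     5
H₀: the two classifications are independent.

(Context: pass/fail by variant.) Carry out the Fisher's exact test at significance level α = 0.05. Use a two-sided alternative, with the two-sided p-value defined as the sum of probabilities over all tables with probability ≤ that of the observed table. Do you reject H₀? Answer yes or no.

reject H₀: no

Margins: r₁=14, r₂=16, c₁=22, c₂=8, n=30
p_obs = C(14,11)·C(16,11)/C(30,22); sum pmf over tables with pmf ≤ p_obs
p-value (two-sided) = 0.68873
At α=0.05: p ≥ α → fail to reject H₀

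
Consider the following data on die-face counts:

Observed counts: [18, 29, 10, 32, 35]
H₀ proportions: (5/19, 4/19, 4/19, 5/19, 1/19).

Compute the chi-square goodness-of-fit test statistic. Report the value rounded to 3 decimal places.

test statistic = 141.058

n = 124; E_i = n·p_i = [32.63, 26.11, 26.11, 32.63, 6.53]
χ² = (18−32.63)²/32.63 + (29−26.11)²/26.11 + (10−26.11)²/26.11 + (32−32.63)²/32.63 + (35−6.53)²/6.53 = 141.0577
df = 4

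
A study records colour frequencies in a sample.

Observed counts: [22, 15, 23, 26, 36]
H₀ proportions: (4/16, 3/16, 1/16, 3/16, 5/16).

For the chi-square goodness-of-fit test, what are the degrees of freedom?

df = k − 1 = 5 − 1 = 4

degrees of freedom = 4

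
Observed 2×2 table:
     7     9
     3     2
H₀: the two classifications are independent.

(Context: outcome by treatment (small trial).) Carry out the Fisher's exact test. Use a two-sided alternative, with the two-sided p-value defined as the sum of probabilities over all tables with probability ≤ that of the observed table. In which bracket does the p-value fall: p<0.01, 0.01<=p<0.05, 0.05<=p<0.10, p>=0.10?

Margins: r₁=16, r₂=5, c₁=10, c₂=11, n=21
p_obs = C(16,7)·C(5,3)/C(21,10); sum pmf over tables with pmf ≤ p_obs
p-value (two-sided) = 0.63512
→ bracket: p>=0.10

p-value bracket: p>=0.10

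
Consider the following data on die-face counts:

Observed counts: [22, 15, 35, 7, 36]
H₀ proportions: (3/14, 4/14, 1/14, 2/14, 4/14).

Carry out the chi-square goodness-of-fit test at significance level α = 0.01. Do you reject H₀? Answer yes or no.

reject H₀: yes

n = 115; E_i = n·p_i = [24.64, 32.86, 8.21, 16.43, 32.86]
χ² = (22−24.64)²/24.64 + (15−32.86)²/32.86 + (35−8.21)²/8.21 + (7−16.43)²/16.43 + (36−32.86)²/32.86 = 103.0449
df = 4
p-value (upper-tail) = 0.00000
At α=0.01: p < α → reject H₀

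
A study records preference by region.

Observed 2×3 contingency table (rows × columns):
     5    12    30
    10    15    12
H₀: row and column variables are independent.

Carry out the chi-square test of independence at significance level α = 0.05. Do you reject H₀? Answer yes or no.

reject H₀: yes

Row totals [47, 37], col totals [15, 27, 42], n=84
χ² = (5−8.39)²/8.39 + (12−15.11)²/15.11 + (30−23.50)²/23.50 + (10−6.61)²/6.61 + (15−11.89)²/11.89 + (12−18.50)²/18.50 = 8.6463
df = 2
p-value (upper-tail) = 0.01326
At α=0.05: p < α → reject H₀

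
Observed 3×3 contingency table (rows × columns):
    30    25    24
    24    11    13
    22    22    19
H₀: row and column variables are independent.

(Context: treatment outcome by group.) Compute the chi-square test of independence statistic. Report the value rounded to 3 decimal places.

Row totals [79, 48, 63], col totals [76, 58, 56], n=190
χ² = (30−31.60)²/31.60 + (25−24.12)²/24.12 + (24−23.28)²/23.28 + (24−19.20)²/19.20 + (11−14.65)²/14.65 + (13−14.15)²/14.15 + (22−25.20)²/25.20 + (22−19.23)²/19.23 + (19−18.57)²/18.57 = 3.1539
df = 4

test statistic = 3.154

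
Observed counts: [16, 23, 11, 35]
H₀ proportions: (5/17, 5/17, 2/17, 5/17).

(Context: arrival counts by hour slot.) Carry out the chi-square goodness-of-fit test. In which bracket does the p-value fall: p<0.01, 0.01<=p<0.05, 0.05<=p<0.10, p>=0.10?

p-value bracket: 0.05<=p<0.10

n = 85; E_i = n·p_i = [25.00, 25.00, 10.00, 25.00]
χ² = (16−25.00)²/25.00 + (23−25.00)²/25.00 + (11−10.00)²/10.00 + (35−25.00)²/25.00 = 7.5000
df = 3
p-value (upper-tail) = 0.05756
→ bracket: 0.05<=p<0.10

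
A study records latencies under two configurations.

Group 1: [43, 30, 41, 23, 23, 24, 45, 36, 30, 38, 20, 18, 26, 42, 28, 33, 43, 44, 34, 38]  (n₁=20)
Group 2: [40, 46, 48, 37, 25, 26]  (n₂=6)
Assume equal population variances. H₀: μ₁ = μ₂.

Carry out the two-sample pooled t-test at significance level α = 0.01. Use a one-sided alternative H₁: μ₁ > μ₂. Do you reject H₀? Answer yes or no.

reject H₀: no

x̄₁=32.950, s₁=8.696, n₁=20
x̄₂=37.000, s₂=9.757, n₂=6
s_p² = [19·8.696² + 5·9.757²]/24 = 79.7063
SE = √(s_p²·(1/20+1/6)) = 4.1557
t = (32.950−37.000)/4.1557 = -0.9746
df = 24
p-value (one-sided, H₁ greater) = 0.83025
At α=0.01: p ≥ α → fail to reject H₀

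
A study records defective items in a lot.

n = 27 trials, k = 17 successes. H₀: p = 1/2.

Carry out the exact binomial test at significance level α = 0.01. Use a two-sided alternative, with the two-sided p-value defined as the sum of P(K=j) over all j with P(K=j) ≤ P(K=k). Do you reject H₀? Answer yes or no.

Exact binomial: n=27, k=17, p₀=1/2=0.5000
P(X=j) = C(n,j)·p₀^j·(1−p₀)^(n−j); p = Σ P(X=j) over j with P(X=j) ≤ P(X=17)
p-value (two-sided) = 0.24779
At α=0.01: p ≥ α → fail to reject H₀

reject H₀: no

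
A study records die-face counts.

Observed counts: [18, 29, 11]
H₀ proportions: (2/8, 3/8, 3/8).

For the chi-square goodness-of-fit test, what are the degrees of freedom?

df = k − 1 = 3 − 1 = 2

degrees of freedom = 2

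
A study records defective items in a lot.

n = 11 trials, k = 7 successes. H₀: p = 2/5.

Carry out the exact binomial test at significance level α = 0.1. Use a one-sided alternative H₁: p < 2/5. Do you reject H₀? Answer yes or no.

reject H₀: no

Exact binomial: n=11, k=7, p₀=2/5=0.4000
P(X≤7) from Σ C(n,i)·p₀^i·(1−p₀)^(n−i)
p-value (one-sided, H₁ less) = 0.97072
At α=0.1: p ≥ α → fail to reject H₀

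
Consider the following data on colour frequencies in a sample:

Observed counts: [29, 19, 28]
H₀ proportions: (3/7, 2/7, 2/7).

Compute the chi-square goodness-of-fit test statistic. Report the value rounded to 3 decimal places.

test statistic = 2.550

n = 76; E_i = n·p_i = [32.57, 21.71, 21.71]
χ² = (29−32.57)²/32.57 + (19−21.71)²/21.71 + (28−21.71)²/21.71 = 2.5504
df = 2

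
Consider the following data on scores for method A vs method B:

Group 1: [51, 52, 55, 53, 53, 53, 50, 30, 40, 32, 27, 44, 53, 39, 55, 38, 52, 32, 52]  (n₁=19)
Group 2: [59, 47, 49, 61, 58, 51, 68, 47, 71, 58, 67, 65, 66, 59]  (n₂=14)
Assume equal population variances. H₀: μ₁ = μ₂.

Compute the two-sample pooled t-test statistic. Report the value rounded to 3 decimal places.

test statistic = -4.333

x̄₁=45.316, s₁=9.604, n₁=19
x̄₂=59.000, s₂=8.000, n₂=14
s_p² = [18·9.604² + 13·8.000²]/31 = 80.3905
SE = √(s_p²·(1/19+1/14)) = 3.1580
t = (45.316−59.000)/3.1580 = -4.3331
df = 31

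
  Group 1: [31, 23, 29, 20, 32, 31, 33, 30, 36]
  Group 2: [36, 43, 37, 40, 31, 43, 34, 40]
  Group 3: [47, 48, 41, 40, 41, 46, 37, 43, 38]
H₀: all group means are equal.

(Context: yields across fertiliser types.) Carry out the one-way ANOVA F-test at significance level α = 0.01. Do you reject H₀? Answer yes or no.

Group means [29.44, 38.00, 42.33], grand mean 36.538
SSB = Σnᵢ(x̄ᵢ−x̄)² = 772.239; SSW = ΣΣ(x−x̄ᵢ)² = 450.222
MSB = 772.239/2 = 386.1197; MSW = 450.222/23 = 19.5749
F = MSB/MSW = 19.7253
df = (2, 23)
p-value (upper-tail) = 0.00001
At α=0.01: p < α → reject H₀

reject H₀: yes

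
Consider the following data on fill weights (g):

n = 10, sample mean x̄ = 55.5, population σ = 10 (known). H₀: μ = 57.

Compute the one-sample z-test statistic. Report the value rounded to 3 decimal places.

test statistic = -0.474

SE = σ/√n = 10/√10 = 3.1623
z = (x̄−μ₀)/SE = (55.5−57)/3.1623 = -0.4743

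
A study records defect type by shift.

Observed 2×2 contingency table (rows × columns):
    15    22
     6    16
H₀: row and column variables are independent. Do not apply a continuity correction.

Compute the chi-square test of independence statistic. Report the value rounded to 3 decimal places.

test statistic = 1.059

Row totals [37, 22], col totals [21, 38], n=59
χ² = (15−13.17)²/13.17 + (22−23.83)²/23.83 + (6−7.83)²/7.83 + (16−14.17)²/14.17 = 1.0594
df = 1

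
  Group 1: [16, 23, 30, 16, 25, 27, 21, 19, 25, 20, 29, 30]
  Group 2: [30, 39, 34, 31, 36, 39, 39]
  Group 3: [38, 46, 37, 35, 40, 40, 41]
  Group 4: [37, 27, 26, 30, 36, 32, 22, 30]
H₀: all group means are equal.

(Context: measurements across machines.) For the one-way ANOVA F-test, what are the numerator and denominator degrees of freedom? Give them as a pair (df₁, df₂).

degrees of freedom = [3, 30]

k = 4 groups, N = 34 total
df = (k−1, N−k) = (4−1, 34−4) = (3, 30)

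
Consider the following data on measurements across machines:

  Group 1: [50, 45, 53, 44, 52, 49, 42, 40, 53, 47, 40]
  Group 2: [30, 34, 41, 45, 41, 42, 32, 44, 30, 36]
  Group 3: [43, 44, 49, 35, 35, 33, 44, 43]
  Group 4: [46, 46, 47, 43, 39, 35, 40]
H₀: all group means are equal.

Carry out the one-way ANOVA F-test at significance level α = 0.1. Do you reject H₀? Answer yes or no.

reject H₀: yes

Group means [46.82, 37.50, 40.75, 42.29], grand mean 42.000
SSB = Σnᵢ(x̄ᵢ−x̄)² = 470.935; SSW = ΣΣ(x−x̄ᵢ)² = 891.065
MSB = 470.935/3 = 156.9784; MSW = 891.065/32 = 27.8458
F = MSB/MSW = 5.6374
df = (3, 32)
p-value (upper-tail) = 0.00322
At α=0.1: p < α → reject H₀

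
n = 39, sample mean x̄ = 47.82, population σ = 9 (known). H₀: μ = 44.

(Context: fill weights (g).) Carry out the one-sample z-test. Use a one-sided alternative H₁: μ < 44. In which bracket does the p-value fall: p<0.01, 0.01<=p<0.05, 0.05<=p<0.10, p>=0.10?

p-value bracket: p>=0.10

SE = σ/√n = 9/√39 = 1.4412
z = (x̄−μ₀)/SE = (47.82−44)/1.4412 = 2.6507
p-value (one-sided, H₁ less) = 0.99598
→ bracket: p>=0.10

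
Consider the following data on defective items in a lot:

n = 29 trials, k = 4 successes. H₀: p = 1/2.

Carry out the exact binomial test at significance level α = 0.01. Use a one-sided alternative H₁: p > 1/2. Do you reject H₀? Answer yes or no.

reject H₀: no

Exact binomial: n=29, k=4, p₀=1/2=0.5000
P(X≥4) from Σ C(n,i)·p₀^i·(1−p₀)^(n−i)
p-value (one-sided, H₁ greater) = 0.99999
At α=0.01: p ≥ α → fail to reject H₀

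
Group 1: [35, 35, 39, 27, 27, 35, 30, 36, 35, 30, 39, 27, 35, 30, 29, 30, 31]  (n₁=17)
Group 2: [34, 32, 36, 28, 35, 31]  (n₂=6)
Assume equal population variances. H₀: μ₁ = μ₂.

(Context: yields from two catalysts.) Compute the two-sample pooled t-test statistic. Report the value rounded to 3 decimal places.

x̄₁=32.353, s₁=4.015, n₁=17
x̄₂=32.667, s₂=2.944, n₂=6
s_p² = [16·4.015² + 5·2.944²]/21 = 14.3436
SE = √(s_p²·(1/17+1/6)) = 1.7984
t = (32.353−32.667)/1.7984 = -0.1744
df = 21

test statistic = -0.174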